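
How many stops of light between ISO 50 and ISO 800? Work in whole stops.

4 stops

50 → 100 → 200 → 400 → 800 — count the steps: 4 stops.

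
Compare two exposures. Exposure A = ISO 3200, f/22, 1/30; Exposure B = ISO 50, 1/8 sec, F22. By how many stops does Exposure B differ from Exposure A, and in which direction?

Aperture: unchanged.
Shutter speed: 1/30 → 1/15 → 1/8 — 2 stops slower (brighter).
ISO: 3200 → 1600 → 800 → 400 → 200 → 100 → 50 — 6 stops dropped (darker).
Net: +2 −6 = −4 stops.

4 stops darker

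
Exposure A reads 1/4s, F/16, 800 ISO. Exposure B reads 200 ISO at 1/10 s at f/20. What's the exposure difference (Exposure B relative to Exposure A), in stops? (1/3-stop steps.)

Aperture: f/16 → f/18 → f/20 — 2/3 stop narrower (darker).
Shutter speed: 1/4 → 1/5 → 1/6 → 1/8 → 1/10 — 1 1/3 stops faster (darker).
ISO: 800 → 640 → 500 → 400 → 320 → 250 → 200 — 2 stops lower (darker).
Net: −2/3 −1 1/3 −2 = −4 stops.

4 stops darker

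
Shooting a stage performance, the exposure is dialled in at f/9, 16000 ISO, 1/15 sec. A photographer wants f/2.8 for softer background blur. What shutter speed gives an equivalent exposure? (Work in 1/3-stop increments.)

Aperture: f/9 → f/8 → f/7.1 → f/6.3 → f/5.6 → f/5 → f/4.5 → f/4 → f/3.5 → f/3.2 → f/2.8 — 3 1/3 stops opened up (brighter).
Need 3 1/3 stops darker from the shutter speed: 1/15 → 1/20 → 1/25 → 1/30 → 1/40 → 1/50 → 1/60 → 1/80 → 1/100 → 1/125 → 1/160.

1/160s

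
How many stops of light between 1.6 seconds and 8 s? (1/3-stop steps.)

2 1/3 stops

1.6 → 2 → 2.5 → 3.2 → 4 → 5 → 6 → 8 — count the steps: 7 third-stops = 2 1/3 stops.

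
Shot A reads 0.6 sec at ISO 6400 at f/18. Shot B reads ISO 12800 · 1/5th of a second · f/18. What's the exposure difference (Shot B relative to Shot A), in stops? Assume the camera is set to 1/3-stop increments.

2/3 stop darker

Aperture: unchanged.
Shutter speed: 0.6 → 0.5 → 0.4 → 0.3 → 1/4 → 1/5 — 1 2/3 stops shorter (darker).
ISO: 6400 → 8000 → 10000 → 12800 — 1 stop higher (brighter).
Net: −1 2/3 +1 = −2/3 stops.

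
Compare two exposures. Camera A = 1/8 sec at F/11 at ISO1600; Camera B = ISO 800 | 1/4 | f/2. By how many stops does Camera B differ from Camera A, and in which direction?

5 stops brighter

Aperture: f/11 → f/8 → f/5.6 → f/4 → f/2.8 → f/2 — 5 stops opened up (brighter).
Shutter speed: 1/8 → 1/4 — 1 stop longer (brighter).
ISO: 1600 → 800 — 1 stop dropped (darker).
Net: +5 +1 −1 = +5 stops.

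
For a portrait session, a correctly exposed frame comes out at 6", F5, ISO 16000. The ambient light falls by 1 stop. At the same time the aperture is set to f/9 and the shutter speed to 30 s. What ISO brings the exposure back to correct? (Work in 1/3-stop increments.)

Scene light: 1 stop darker.
Aperture: f/5 → f/5.6 → f/6.3 → f/7.1 → f/8 → f/9 — 1 2/3 stops narrower (darker).
Shutter speed: 6 → 8 → 10 → 13 → 15 → 20 → 25 → 30 — 2 1/3 stops longer (brighter).
Net so far: 1/3 stop darker. ISO: 16000 → 20000.

ISO 20000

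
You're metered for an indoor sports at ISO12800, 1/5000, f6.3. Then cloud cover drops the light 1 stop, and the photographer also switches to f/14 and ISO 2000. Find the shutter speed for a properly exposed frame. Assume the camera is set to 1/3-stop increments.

1/80s

Scene light: 1 stop darker.
Aperture: f/6.3 → f/7.1 → f/8 → f/9 → f/10 → f/11 → f/13 → f/14 — 2 1/3 stops smaller aperture (darker).
ISO: 12800 → 10000 → 8000 → 6400 → 5000 → 4000 → 3200 → 2500 → 2000 — 2 2/3 stops dropped (darker).
Net so far: 6 stops darker. Shutter speed: 1/5000 → 1/4000 → 1/3200 → 1/2500 → 1/2000 → 1/1600 → 1/1250 → 1/1000 → 1/800 → 1/640 → 1/500 → 1/400 → 1/320 → 1/250 → 1/200 → 1/160 → 1/125 → 1/100 → 1/80.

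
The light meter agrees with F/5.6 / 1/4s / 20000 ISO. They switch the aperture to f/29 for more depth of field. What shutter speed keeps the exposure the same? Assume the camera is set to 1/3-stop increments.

Aperture: f/5.6 → f/6.3 → f/7.1 → f/8 → f/9 → f/10 → f/11 → f/13 → f/14 → f/16 → f/18 → f/20 → f/22 → f/25 → f/29 — 4 2/3 stops stopped down (darker).
Need 4 2/3 stops brighter from the shutter speed: 1/4 → 0.3 → 0.4 → 0.5 → 0.6 → 0.8 → 1 → 1.3 → 1.6 → 2 → 2.5 → 3.2 → 4 → 5 → 6.

6 s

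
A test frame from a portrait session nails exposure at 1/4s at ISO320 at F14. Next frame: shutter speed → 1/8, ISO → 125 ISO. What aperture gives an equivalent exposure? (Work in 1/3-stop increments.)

f/6.3

Shutter speed: 1/4 → 1/5 → 1/6 → 1/8 — 1 stop shorter (darker).
ISO: 320 → 250 → 200 → 160 → 125 — 1 1/3 stops lower (darker).
Net change so far: 2 1/3 stops darker. Offset with the aperture: f/14 → f/13 → f/11 → f/10 → f/9 → f/8 → f/7.1 → f/6.3.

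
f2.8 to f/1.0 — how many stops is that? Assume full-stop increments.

3 stops

f/2.8 → f/2 → f/1.4 → f/1.0 — count the steps: 3 stops.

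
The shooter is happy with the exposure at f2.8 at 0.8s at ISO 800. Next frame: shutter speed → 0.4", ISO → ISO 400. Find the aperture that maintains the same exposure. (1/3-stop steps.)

Shutter speed: 0.8 → 0.6 → 0.5 → 0.4 — 1 stop shorter (darker).
ISO: 800 → 640 → 500 → 400 — 1 stop lower (darker).
Net change so far: 2 stops darker. Offset with the aperture: f/2.8 → f/2.5 → f/2.2 → f/2 → f/1.8 → f/1.6 → f/1.4.

f/1.4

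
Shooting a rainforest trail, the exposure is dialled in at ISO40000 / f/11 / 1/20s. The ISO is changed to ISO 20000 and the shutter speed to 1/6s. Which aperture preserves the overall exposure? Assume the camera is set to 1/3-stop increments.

ISO: 40000 → 32000 → 25600 → 20000 — 1 stop dropped (darker).
Shutter speed: 1/20 → 1/15 → 1/13 → 1/10 → 1/8 → 1/6 — 1 2/3 stops slower (brighter).
Net change so far: 2/3 stop brighter. Offset with the aperture: f/11 → f/13 → f/14.

f/14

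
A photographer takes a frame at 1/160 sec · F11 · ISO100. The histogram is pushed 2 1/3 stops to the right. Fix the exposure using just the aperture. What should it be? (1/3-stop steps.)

Overexposed by 2 1/3 stops → need 2 1/3 stops darker.
Aperture: f/11 → f/13 → f/14 → f/16 → f/18 → f/20 → f/22 → f/25.

f/25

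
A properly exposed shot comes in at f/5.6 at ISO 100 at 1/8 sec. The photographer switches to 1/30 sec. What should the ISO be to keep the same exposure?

ISO 400

Shutter speed: 1/8 → 1/15 → 1/30 — 2 stops shorter (darker).
Need 2 stops brighter from the ISO: 100 → 200 → 400.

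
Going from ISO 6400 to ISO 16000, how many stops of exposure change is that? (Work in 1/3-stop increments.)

1 1/3 stops

6400 → 8000 → 10000 → 12800 → 16000 — count the steps: 4 third-stops = 1 1/3 stops.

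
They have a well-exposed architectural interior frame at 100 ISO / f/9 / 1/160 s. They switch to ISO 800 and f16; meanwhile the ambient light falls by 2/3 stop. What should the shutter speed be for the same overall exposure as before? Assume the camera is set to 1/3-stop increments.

1/250s

Scene light: 2/3 stop darker.
ISO: 100 → 125 → 160 → 200 → 250 → 320 → 400 → 500 → 640 → 800 — 3 stops raised (brighter).
Aperture: f/9 → f/10 → f/11 → f/13 → f/14 → f/16 — 1 2/3 stops stopped down (darker).
Net so far: 2/3 stop brighter. Shutter speed: 1/160 → 1/200 → 1/250.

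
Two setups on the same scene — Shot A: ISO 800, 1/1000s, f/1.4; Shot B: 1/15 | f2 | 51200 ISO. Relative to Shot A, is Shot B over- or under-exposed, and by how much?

Aperture: f/1.4 → f/2 — 1 stop stopped down (darker).
Shutter speed: 1/1000 → 1/500 → 1/250 → 1/125 → 1/60 → 1/30 → 1/15 — 6 stops slower (brighter).
ISO: 800 → 1600 → 3200 → 6400 → 12800 → 25600 → 51200 — 6 stops raised (brighter).
Net: −1 +6 +6 = +11 stops.

11 stops brighter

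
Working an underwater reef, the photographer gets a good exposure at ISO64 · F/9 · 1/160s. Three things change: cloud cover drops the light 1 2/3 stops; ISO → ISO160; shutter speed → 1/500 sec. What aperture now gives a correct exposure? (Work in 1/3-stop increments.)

Scene light: 1 2/3 stops darker.
ISO: 64 → 80 → 100 → 125 → 160 — 1 1/3 stops raised (brighter).
Shutter speed: 1/160 → 1/200 → 1/250 → 1/320 → 1/400 → 1/500 — 1 2/3 stops shorter (darker).
Net so far: 2 stops darker. Aperture: f/9 → f/8 → f/7.1 → f/6.3 → f/5.6 → f/5 → f/4.5.

f/4.5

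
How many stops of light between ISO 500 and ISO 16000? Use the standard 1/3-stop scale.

5 stops

500 → 640 → 800 → 1000 → 1250 → 1600 → 2000 → 2500 → 3200 → 4000 → 5000 → 6400 → 8000 → 10000 → 12800 → 16000 — count the steps: 15 third-stops = 5 stops.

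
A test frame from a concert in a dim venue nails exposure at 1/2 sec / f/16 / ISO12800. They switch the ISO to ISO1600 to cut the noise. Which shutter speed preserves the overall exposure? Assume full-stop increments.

ISO: 12800 → 6400 → 3200 → 1600 — 3 stops dropped (darker).
Need 3 stops brighter from the shutter speed: 1/2 → 1 → 2 → 4.

4 s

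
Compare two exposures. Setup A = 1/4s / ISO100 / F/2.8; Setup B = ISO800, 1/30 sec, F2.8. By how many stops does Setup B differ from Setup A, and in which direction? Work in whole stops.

same exposure (0 stops)

Aperture: unchanged.
Shutter speed: 1/4 → 1/8 → 1/15 → 1/30 — 3 stops shorter (darker).
ISO: 100 → 200 → 400 → 800 — 3 stops higher (brighter).
Net: −3 +3 = 0 stops.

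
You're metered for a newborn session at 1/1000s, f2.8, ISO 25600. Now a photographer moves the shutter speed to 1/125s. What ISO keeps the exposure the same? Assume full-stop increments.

ISO 3200

Shutter speed: 1/1000 → 1/500 → 1/250 → 1/125 — 3 stops slower (brighter).
Need 3 stops darker from the ISO: 25600 → 12800 → 6400 → 3200.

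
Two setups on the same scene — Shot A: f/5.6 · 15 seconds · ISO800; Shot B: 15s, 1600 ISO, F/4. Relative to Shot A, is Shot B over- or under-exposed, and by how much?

2 stops brighter

Aperture: f/5.6 → f/4 — 1 stop wider (brighter).
Shutter speed: unchanged.
ISO: 800 → 1600 — 1 stop higher (brighter).
Net: +1 +1 = +2 stops.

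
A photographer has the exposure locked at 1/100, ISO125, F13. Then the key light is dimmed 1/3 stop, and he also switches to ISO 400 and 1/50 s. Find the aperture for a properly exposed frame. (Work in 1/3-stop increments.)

Scene light: 1/3 stop darker.
ISO: 125 → 160 → 200 → 250 → 320 → 400 — 1 2/3 stops higher (brighter).
Shutter speed: 1/100 → 1/80 → 1/60 → 1/50 — 1 stop longer (brighter).
Net so far: 2 1/3 stops brighter. Aperture: f/13 → f/14 → f/16 → f/18 → f/20 → f/22 → f/25 → f/29.

f/29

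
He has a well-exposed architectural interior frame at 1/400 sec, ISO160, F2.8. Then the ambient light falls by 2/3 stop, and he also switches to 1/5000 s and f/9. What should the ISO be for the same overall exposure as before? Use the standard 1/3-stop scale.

ISO 32000

Scene light: 2/3 stop darker.
Shutter speed: 1/400 → 1/500 → 1/640 → 1/800 → 1/1000 → 1/1250 → 1/1600 → 1/2000 → 1/2500 → 1/3200 → 1/4000 → 1/5000 — 3 2/3 stops shorter (darker).
Aperture: f/2.8 → f/3.2 → f/3.5 → f/4 → f/4.5 → f/5 → f/5.6 → f/6.3 → f/7.1 → f/8 → f/9 — 3 1/3 stops narrower (darker).
Net so far: 7 2/3 stops darker. ISO: 160 → 200 → 250 → 320 → 400 → 500 → 640 → 800 → 1000 → 1250 → 1600 → 2000 → 2500 → 3200 → 4000 → 5000 → 6400 → 8000 → 10000 → 12800 → 16000 → 20000 → 25600 → 32000.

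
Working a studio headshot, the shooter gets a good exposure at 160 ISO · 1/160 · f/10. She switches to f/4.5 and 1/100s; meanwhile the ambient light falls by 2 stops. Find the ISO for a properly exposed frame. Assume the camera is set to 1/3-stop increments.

ISO 80

Scene light: 2 stops darker.
Aperture: f/10 → f/9 → f/8 → f/7.1 → f/6.3 → f/5.6 → f/5 → f/4.5 — 2 1/3 stops opened up (brighter).
Shutter speed: 1/160 → 1/125 → 1/100 — 2/3 stop longer (brighter).
Net so far: 1 stop brighter. ISO: 160 → 125 → 100 → 80.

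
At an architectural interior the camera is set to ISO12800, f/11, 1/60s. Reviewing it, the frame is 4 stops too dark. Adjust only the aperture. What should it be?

f/2.8

Underexposed by 4 stops → need 4 stops brighter.
Aperture: f/11 → f/8 → f/5.6 → f/4 → f/2.8.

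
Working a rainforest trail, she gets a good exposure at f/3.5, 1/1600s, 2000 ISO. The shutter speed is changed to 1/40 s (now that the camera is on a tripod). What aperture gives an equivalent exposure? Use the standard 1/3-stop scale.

f/22

Shutter speed: 1/1600 → 1/1250 → 1/1000 → 1/800 → 1/640 → 1/500 → 1/400 → 1/320 → 1/250 → 1/200 → 1/160 → 1/125 → 1/100 → 1/80 → 1/60 → 1/50 → 1/40 — 5 1/3 stops longer (brighter).
Need 5 1/3 stops darker from the aperture: f/3.5 → f/4 → f/4.5 → f/5 → f/5.6 → f/6.3 → f/7.1 → f/8 → f/9 → f/10 → f/11 → f/13 → f/14 → f/16 → f/18 → f/20 → f/22.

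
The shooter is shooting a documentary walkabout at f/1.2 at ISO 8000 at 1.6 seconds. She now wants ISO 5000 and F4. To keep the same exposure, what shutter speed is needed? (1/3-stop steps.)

ISO: 8000 → 6400 → 5000 — 2/3 stop lower (darker).
Aperture: f/1.2 → f/1.4 → f/1.6 → f/1.8 → f/2 → f/2.2 → f/2.5 → f/2.8 → f/3.2 → f/3.5 → f/4 — 3 1/3 stops narrower (darker).
Net change so far: 4 stops darker. Offset with the shutter speed: 1.6 → 2 → 2.5 → 3.2 → 4 → 5 → 6 → 8 → 10 → 13 → 15 → 20 → 25.

25 s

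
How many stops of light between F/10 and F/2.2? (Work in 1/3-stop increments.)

4 1/3 stops

f/10 → f/9 → f/8 → f/7.1 → f/6.3 → f/5.6 → f/5 → f/4.5 → f/4 → f/3.5 → f/3.2 → f/2.8 → f/2.5 → f/2.2 — count the steps: 13 third-stops = 4 1/3 stops.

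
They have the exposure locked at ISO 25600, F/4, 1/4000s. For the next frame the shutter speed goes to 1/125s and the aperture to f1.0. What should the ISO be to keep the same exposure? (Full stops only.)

ISO 50

Shutter speed: 1/4000 → 1/2000 → 1/1000 → 1/500 → 1/250 → 1/125 — 5 stops slower (brighter).
Aperture: f/4 → f/2.8 → f/2 → f/1.4 → f/1.0 — 4 stops opened up (brighter).
Net change so far: 9 stops brighter. Offset with the ISO: 25600 → 12800 → 6400 → 3200 → 1600 → 800 → 400 → 200 → 100 → 50.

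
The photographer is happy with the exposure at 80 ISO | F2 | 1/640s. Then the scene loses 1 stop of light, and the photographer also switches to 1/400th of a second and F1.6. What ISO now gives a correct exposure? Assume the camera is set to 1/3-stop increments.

Scene light: 1 stop darker.
Shutter speed: 1/640 → 1/500 → 1/400 — 2/3 stop longer (brighter).
Aperture: f/2 → f/1.8 → f/1.6 — 2/3 stop wider (brighter).
Net so far: 1/3 stop brighter. ISO: 80 → 64.

ISO 64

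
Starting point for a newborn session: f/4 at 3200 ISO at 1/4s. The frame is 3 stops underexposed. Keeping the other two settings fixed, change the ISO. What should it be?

ISO 25600

Underexposed by 3 stops → need 3 stops brighter.
ISO: 3200 → 6400 → 12800 → 25600.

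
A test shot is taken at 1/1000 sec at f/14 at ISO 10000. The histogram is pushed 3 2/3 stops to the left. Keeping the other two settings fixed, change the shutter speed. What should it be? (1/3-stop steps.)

Underexposed by 3 2/3 stops → need 3 2/3 stops brighter.
Shutter speed: 1/1000 → 1/800 → 1/640 → 1/500 → 1/400 → 1/320 → 1/250 → 1/200 → 1/160 → 1/125 → 1/100 → 1/80.

1/80s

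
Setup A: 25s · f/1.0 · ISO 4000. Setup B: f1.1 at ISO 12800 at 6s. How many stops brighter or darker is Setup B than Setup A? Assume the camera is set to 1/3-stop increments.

Aperture: f/1.0 → f/1.1 — 1/3 stop narrower (darker).
Shutter speed: 25 → 20 → 15 → 13 → 10 → 8 → 6 — 2 stops shorter (darker).
ISO: 4000 → 5000 → 6400 → 8000 → 10000 → 12800 — 1 2/3 stops raised (brighter).
Net: −1/3 −2 +1 2/3 = −2/3 stops.

2/3 stop darker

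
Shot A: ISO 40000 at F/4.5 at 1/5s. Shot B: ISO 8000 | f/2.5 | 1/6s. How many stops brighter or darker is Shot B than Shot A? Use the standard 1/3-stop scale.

Aperture: f/4.5 → f/4 → f/3.5 → f/3.2 → f/2.8 → f/2.5 — 1 2/3 stops wider (brighter).
Shutter speed: 1/5 → 1/6 — 1/3 stop shorter (darker).
ISO: 40000 → 32000 → 25600 → 20000 → 16000 → 12800 → 10000 → 8000 — 2 1/3 stops lower (darker).
Net: +1 2/3 −1/3 −2 1/3 = −1 stop.

1 stop darker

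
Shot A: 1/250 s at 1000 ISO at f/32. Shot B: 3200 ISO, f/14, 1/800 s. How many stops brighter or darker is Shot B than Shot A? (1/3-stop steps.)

2 1/3 stops brighter

Aperture: f/32 → f/29 → f/25 → f/22 → f/20 → f/18 → f/16 → f/14 — 2 1/3 stops larger aperture (brighter).
Shutter speed: 1/250 → 1/320 → 1/400 → 1/500 → 1/640 → 1/800 — 1 2/3 stops shorter (darker).
ISO: 1000 → 1250 → 1600 → 2000 → 2500 → 3200 — 1 2/3 stops higher (brighter).
Net: +2 1/3 −1 2/3 +1 2/3 = +2 1/3 stops.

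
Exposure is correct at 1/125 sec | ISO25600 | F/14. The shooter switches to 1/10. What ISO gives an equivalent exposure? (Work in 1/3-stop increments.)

Shutter speed: 1/125 → 1/100 → 1/80 → 1/60 → 1/50 → 1/40 → 1/30 → 1/25 → 1/20 → 1/15 → 1/13 → 1/10 — 3 2/3 stops slower (brighter).
Need 3 2/3 stops darker from the ISO: 25600 → 20000 → 16000 → 12800 → 10000 → 8000 → 6400 → 5000 → 4000 → 3200 → 2500 → 2000.

ISO 2000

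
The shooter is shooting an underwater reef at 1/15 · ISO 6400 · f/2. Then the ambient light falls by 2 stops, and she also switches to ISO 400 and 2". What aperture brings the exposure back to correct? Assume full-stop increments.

f/1.4

Scene light: 2 stops darker.
ISO: 6400 → 3200 → 1600 → 800 → 400 — 4 stops dropped (darker).
Shutter speed: 1/15 → 1/8 → 1/4 → 1/2 → 1 → 2 — 5 stops longer (brighter).
Net so far: 1 stop darker. Aperture: f/2 → f/1.4.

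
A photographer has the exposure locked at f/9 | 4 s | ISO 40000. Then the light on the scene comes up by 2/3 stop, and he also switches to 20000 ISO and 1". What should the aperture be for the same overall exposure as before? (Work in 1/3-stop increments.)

f/4

Scene light: 2/3 stop brighter.
ISO: 40000 → 32000 → 25600 → 20000 — 1 stop dropped (darker).
Shutter speed: 4 → 3.2 → 2.5 → 2 → 1.6 → 1.3 → 1 — 2 stops shorter (darker).
Net so far: 2 1/3 stops darker. Aperture: f/9 → f/8 → f/7.1 → f/6.3 → f/5.6 → f/5 → f/4.5 → f/4.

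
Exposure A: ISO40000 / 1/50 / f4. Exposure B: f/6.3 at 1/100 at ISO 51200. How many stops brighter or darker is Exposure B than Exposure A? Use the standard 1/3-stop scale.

Aperture: f/4 → f/4.5 → f/5 → f/5.6 → f/6.3 — 1 1/3 stops stopped down (darker).
Shutter speed: 1/50 → 1/60 → 1/80 → 1/100 — 1 stop faster (darker).
ISO: 40000 → 51200 — 1/3 stop raised (brighter).
Net: −1 1/3 −1 +1/3 = −2 stops.

2 stops darker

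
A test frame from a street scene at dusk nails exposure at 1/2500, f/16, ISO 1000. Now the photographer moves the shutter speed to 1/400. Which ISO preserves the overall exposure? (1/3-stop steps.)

ISO 160

Shutter speed: 1/2500 → 1/2000 → 1/1600 → 1/1250 → 1/1000 → 1/800 → 1/640 → 1/500 → 1/400 — 2 2/3 stops slower (brighter).
Need 2 2/3 stops darker from the ISO: 1000 → 800 → 640 → 500 → 400 → 320 → 250 → 200 → 160.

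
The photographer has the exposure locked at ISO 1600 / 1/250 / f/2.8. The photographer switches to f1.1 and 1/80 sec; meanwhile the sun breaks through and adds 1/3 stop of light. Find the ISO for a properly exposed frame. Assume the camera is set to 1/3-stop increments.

Scene light: 1/3 stop brighter.
Aperture: f/2.8 → f/2.5 → f/2.2 → f/2 → f/1.8 → f/1.6 → f/1.4 → f/1.2 → f/1.1 — 2 2/3 stops larger aperture (brighter).
Shutter speed: 1/250 → 1/200 → 1/160 → 1/125 → 1/100 → 1/80 — 1 2/3 stops slower (brighter).
Net so far: 4 2/3 stops brighter. ISO: 1600 → 1250 → 1000 → 800 → 640 → 500 → 400 → 320 → 250 → 200 → 160 → 125 → 100 → 80 → 64.

ISO 64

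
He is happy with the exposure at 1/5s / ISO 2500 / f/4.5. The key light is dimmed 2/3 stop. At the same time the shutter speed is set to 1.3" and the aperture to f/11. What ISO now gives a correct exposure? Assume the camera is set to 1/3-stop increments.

ISO 4000

Scene light: 2/3 stop darker.
Shutter speed: 1/5 → 1/4 → 0.3 → 0.4 → 0.5 → 0.6 → 0.8 → 1 → 1.3 — 2 2/3 stops slower (brighter).
Aperture: f/4.5 → f/5 → f/5.6 → f/6.3 → f/7.1 → f/8 → f/9 → f/10 → f/11 — 2 2/3 stops stopped down (darker).
Net so far: 2/3 stop darker. ISO: 2500 → 3200 → 4000.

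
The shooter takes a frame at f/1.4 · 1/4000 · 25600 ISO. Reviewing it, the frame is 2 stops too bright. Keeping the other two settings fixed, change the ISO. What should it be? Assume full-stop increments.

Overexposed by 2 stops → need 2 stops darker.
ISO: 25600 → 12800 → 6400.

ISO 6400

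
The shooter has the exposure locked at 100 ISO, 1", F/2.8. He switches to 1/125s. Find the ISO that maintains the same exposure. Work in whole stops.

Shutter speed: 1 → 1/2 → 1/4 → 1/8 → 1/15 → 1/30 → 1/60 → 1/125 — 7 stops faster (darker).
Need 7 stops brighter from the ISO: 100 → 200 → 400 → 800 → 1600 → 3200 → 6400 → 12800.

ISO 12800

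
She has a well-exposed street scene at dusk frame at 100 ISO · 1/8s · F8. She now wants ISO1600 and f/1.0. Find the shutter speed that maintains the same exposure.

ISO: 100 → 200 → 400 → 800 → 1600 — 4 stops higher (brighter).
Aperture: f/8 → f/5.6 → f/4 → f/2.8 → f/2 → f/1.4 → f/1.0 — 6 stops wider (brighter).
Net change so far: 10 stops brighter. Offset with the shutter speed: 1/8 → 1/15 → 1/30 → 1/60 → 1/125 → 1/250 → 1/500 → 1/1000 → 1/2000 → 1/4000 → 1/8000.

1/8000s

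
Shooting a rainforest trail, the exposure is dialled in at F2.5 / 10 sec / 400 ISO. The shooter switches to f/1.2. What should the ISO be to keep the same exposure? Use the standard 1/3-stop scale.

Aperture: f/2.5 → f/2.2 → f/2 → f/1.8 → f/1.6 → f/1.4 → f/1.2 — 2 stops wider (brighter).
Need 2 stops darker from the ISO: 400 → 320 → 250 → 200 → 160 → 125 → 100.

ISO 100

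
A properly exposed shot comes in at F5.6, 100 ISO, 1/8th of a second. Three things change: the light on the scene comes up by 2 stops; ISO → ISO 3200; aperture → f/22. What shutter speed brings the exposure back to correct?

1/60s

Scene light: 2 stops brighter.
ISO: 100 → 200 → 400 → 800 → 1600 → 3200 — 5 stops raised (brighter).
Aperture: f/5.6 → f/8 → f/11 → f/16 → f/22 — 4 stops narrower (darker).
Net so far: 3 stops brighter. Shutter speed: 1/8 → 1/15 → 1/30 → 1/60.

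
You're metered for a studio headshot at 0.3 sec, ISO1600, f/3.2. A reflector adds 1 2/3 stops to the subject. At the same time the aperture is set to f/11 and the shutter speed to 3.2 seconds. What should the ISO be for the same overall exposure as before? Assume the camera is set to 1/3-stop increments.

ISO 640

Scene light: 1 2/3 stops brighter.
Aperture: f/3.2 → f/3.5 → f/4 → f/4.5 → f/5 → f/5.6 → f/6.3 → f/7.1 → f/8 → f/9 → f/10 → f/11 — 3 2/3 stops smaller aperture (darker).
Shutter speed: 0.3 → 0.4 → 0.5 → 0.6 → 0.8 → 1 → 1.3 → 1.6 → 2 → 2.5 → 3.2 — 3 1/3 stops longer (brighter).
Net so far: 1 1/3 stops brighter. ISO: 1600 → 1250 → 1000 → 800 → 640.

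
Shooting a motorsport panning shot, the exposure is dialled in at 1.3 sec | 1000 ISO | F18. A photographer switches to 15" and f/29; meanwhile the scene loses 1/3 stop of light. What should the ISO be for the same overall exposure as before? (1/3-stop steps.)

ISO 250

Scene light: 1/3 stop darker.
Shutter speed: 1.3 → 1.6 → 2 → 2.5 → 3.2 → 4 → 5 → 6 → 8 → 10 → 13 → 15 — 3 2/3 stops longer (brighter).
Aperture: f/18 → f/20 → f/22 → f/25 → f/29 — 1 1/3 stops narrower (darker).
Net so far: 2 stops brighter. ISO: 1000 → 800 → 640 → 500 → 400 → 320 → 250.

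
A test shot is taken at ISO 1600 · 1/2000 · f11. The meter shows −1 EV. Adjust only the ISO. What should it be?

Underexposed by 1 stop → need 1 stop brighter.
ISO: 1600 → 3200.

ISO 3200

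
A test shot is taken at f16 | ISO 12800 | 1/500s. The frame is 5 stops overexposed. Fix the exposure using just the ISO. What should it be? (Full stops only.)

Overexposed by 5 stops → need 5 stops darker.
ISO: 12800 → 6400 → 3200 → 1600 → 800 → 400.

ISO 400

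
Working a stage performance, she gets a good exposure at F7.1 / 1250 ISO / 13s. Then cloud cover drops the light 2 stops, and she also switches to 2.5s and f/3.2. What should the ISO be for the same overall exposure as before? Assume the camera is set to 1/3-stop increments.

ISO 5000

Scene light: 2 stops darker.
Shutter speed: 13 → 10 → 8 → 6 → 5 → 4 → 3.2 → 2.5 — 2 1/3 stops faster (darker).
Aperture: f/7.1 → f/6.3 → f/5.6 → f/5 → f/4.5 → f/4 → f/3.5 → f/3.2 — 2 1/3 stops opened up (brighter).
Net so far: 2 stops darker. ISO: 1250 → 1600 → 2000 → 2500 → 3200 → 4000 → 5000.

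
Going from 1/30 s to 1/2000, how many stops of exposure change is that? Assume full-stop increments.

1/30 → 1/60 → 1/125 → 1/250 → 1/500 → 1/1000 → 1/2000 — count the steps: 6 stops.

6 stops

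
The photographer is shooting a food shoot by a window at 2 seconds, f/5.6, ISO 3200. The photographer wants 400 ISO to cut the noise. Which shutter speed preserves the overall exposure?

15 s

ISO: 3200 → 1600 → 800 → 400 — 3 stops dropped (darker).
Need 3 stops brighter from the shutter speed: 2 → 4 → 8 → 15.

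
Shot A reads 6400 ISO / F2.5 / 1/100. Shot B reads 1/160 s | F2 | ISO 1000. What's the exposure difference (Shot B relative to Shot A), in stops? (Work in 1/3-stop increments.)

2 2/3 stops darker

Aperture: f/2.5 → f/2.2 → f/2 — 2/3 stop wider (brighter).
Shutter speed: 1/100 → 1/125 → 1/160 — 2/3 stop shorter (darker).
ISO: 6400 → 5000 → 4000 → 3200 → 2500 → 2000 → 1600 → 1250 → 1000 — 2 2/3 stops dropped (darker).
Net: +2/3 −2/3 −2 2/3 = −2 2/3 stops.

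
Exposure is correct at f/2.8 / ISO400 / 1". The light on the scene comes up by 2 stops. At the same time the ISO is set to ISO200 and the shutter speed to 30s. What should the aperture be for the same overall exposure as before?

f/22

Scene light: 2 stops brighter.
ISO: 400 → 200 — 1 stop lower (darker).
Shutter speed: 1 → 2 → 4 → 8 → 15 → 30 — 5 stops longer (brighter).
Net so far: 6 stops brighter. Aperture: f/2.8 → f/4 → f/5.6 → f/8 → f/11 → f/16 → f/22.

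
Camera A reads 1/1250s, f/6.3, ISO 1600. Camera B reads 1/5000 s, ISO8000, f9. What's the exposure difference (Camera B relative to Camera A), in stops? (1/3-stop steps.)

Aperture: f/6.3 → f/7.1 → f/8 → f/9 — 1 stop smaller aperture (darker).
Shutter speed: 1/1250 → 1/1600 → 1/2000 → 1/2500 → 1/3200 → 1/4000 → 1/5000 — 2 stops faster (darker).
ISO: 1600 → 2000 → 2500 → 3200 → 4000 → 5000 → 6400 → 8000 — 2 1/3 stops higher (brighter).
Net: −1 −2 +2 1/3 = −2/3 stops.

2/3 stop darker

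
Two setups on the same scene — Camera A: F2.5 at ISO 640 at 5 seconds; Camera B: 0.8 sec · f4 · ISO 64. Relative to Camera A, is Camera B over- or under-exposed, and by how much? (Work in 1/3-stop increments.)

Aperture: f/2.5 → f/2.8 → f/3.2 → f/3.5 → f/4 — 1 1/3 stops smaller aperture (darker).
Shutter speed: 5 → 4 → 3.2 → 2.5 → 2 → 1.6 → 1.3 → 1 → 0.8 — 2 2/3 stops shorter (darker).
ISO: 640 → 500 → 400 → 320 → 250 → 200 → 160 → 125 → 100 → 80 → 64 — 3 1/3 stops dropped (darker).
Net: −1 1/3 −2 2/3 −3 1/3 = −7 1/3 stops.

7 1/3 stops darker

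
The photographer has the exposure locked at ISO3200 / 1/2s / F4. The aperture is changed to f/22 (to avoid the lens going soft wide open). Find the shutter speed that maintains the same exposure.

15 s

Aperture: f/4 → f/5.6 → f/8 → f/11 → f/16 → f/22 — 5 stops narrower (darker).
Need 5 stops brighter from the shutter speed: 1/2 → 1 → 2 → 4 → 8 → 15.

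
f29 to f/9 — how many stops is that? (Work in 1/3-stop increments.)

f/29 → f/25 → f/22 → f/20 → f/18 → f/16 → f/14 → f/13 → f/11 → f/10 → f/9 — count the steps: 10 third-stops = 3 1/3 stops.

3 1/3 stops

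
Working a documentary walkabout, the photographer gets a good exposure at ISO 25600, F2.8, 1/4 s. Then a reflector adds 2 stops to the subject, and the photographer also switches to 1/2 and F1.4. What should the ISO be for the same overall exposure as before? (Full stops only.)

Scene light: 2 stops brighter.
Shutter speed: 1/4 → 1/2 — 1 stop slower (brighter).
Aperture: f/2.8 → f/2 → f/1.4 — 2 stops wider (brighter).
Net so far: 5 stops brighter. ISO: 25600 → 12800 → 6400 → 3200 → 1600 → 800.

ISO 800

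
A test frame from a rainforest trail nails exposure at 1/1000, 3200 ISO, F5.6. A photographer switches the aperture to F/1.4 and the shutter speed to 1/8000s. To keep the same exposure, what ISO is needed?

ISO 1600

Aperture: f/5.6 → f/4 → f/2.8 → f/2 → f/1.4 — 4 stops larger aperture (brighter).
Shutter speed: 1/1000 → 1/2000 → 1/4000 → 1/8000 — 3 stops faster (darker).
Net change so far: 1 stop brighter. Offset with the ISO: 3200 → 1600.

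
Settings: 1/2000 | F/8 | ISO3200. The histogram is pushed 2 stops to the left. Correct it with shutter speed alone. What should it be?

Underexposed by 2 stops → need 2 stops brighter.
Shutter speed: 1/2000 → 1/1000 → 1/500.

1/500s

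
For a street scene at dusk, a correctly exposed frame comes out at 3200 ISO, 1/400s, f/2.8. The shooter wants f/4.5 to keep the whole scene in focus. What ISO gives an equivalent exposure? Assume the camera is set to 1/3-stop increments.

Aperture: f/2.8 → f/3.2 → f/3.5 → f/4 → f/4.5 — 1 1/3 stops stopped down (darker).
Need 1 1/3 stops brighter from the ISO: 3200 → 4000 → 5000 → 6400 → 8000.

ISO 8000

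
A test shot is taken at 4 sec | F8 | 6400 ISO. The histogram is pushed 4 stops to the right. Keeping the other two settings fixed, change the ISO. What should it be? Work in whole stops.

Overexposed by 4 stops → need 4 stops darker.
ISO: 6400 → 3200 → 1600 → 800 → 400.

ISO 400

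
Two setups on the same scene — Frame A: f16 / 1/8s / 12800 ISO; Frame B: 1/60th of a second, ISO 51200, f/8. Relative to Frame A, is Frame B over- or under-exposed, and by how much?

Aperture: f/16 → f/11 → f/8 — 2 stops wider (brighter).
Shutter speed: 1/8 → 1/15 → 1/30 → 1/60 — 3 stops shorter (darker).
ISO: 12800 → 25600 → 51200 — 2 stops raised (brighter).
Net: +2 −3 +2 = +1 stop.

1 stop brighter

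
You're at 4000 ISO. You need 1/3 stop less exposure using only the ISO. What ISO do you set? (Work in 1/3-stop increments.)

ISO 3200

ISO: 4000 → 3200 — 1/3 stop lower (darker).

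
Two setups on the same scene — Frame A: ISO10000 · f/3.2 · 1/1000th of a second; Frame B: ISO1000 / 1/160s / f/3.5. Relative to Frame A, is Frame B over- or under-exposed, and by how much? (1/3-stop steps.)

1 stop darker

Aperture: f/3.2 → f/3.5 — 1/3 stop smaller aperture (darker).
Shutter speed: 1/1000 → 1/800 → 1/640 → 1/500 → 1/400 → 1/320 → 1/250 → 1/200 → 1/160 — 2 2/3 stops longer (brighter).
ISO: 10000 → 8000 → 6400 → 5000 → 4000 → 3200 → 2500 → 2000 → 1600 → 1250 → 1000 — 3 1/3 stops dropped (darker).
Net: −1/3 +2 2/3 −3 1/3 = −1 stop.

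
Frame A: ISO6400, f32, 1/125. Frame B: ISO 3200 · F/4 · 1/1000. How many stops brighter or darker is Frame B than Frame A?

Aperture: f/32 → f/22 → f/16 → f/11 → f/8 → f/5.6 → f/4 — 6 stops opened up (brighter).
Shutter speed: 1/125 → 1/250 → 1/500 → 1/1000 — 3 stops shorter (darker).
ISO: 6400 → 3200 — 1 stop dropped (darker).
Net: +6 −3 −1 = +2 stops.

2 stops brighter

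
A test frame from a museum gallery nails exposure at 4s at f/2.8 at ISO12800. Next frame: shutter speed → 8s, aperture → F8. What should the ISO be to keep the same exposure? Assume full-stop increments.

ISO 51200

Shutter speed: 4 → 8 — 1 stop slower (brighter).
Aperture: f/2.8 → f/4 → f/5.6 → f/8 — 3 stops narrower (darker).
Net change so far: 2 stops darker. Offset with the ISO: 12800 → 25600 → 51200.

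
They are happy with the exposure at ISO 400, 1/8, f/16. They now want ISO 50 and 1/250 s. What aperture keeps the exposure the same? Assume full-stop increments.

f/1.0

ISO: 400 → 200 → 100 → 50 — 3 stops lower (darker).
Shutter speed: 1/8 → 1/15 → 1/30 → 1/60 → 1/125 → 1/250 — 5 stops shorter (darker).
Net change so far: 8 stops darker. Offset with the aperture: f/16 → f/11 → f/8 → f/5.6 → f/4 → f/2.8 → f/2 → f/1.4 → f/1.0.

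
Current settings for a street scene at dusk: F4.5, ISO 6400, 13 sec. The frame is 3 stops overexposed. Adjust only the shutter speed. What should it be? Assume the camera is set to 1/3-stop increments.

1.6 s

Overexposed by 3 stops → need 3 stops darker.
Shutter speed: 13 → 10 → 8 → 6 → 5 → 4 → 3.2 → 2.5 → 2 → 1.6.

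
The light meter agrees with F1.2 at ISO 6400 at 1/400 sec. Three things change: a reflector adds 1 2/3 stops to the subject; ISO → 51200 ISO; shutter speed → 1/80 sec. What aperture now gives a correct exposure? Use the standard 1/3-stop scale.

Scene light: 1 2/3 stops brighter.
ISO: 6400 → 8000 → 10000 → 12800 → 16000 → 20000 → 25600 → 32000 → 40000 → 51200 — 3 stops raised (brighter).
Shutter speed: 1/400 → 1/320 → 1/250 → 1/200 → 1/160 → 1/125 → 1/100 → 1/80 — 2 1/3 stops slower (brighter).
Net so far: 7 stops brighter. Aperture: f/1.2 → f/1.4 → f/1.6 → f/1.8 → f/2 → f/2.2 → f/2.5 → f/2.8 → f/3.2 → f/3.5 → f/4 → f/4.5 → f/5 → f/5.6 → f/6.3 → f/7.1 → f/8 → f/9 → f/10 → f/11 → f/13 → f/14.

f/14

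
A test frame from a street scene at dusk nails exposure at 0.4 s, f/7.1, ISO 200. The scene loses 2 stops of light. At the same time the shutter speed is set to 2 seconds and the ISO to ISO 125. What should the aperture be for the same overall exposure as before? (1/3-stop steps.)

Scene light: 2 stops darker.
Shutter speed: 0.4 → 0.5 → 0.6 → 0.8 → 1 → 1.3 → 1.6 → 2 — 2 1/3 stops slower (brighter).
ISO: 200 → 160 → 125 — 2/3 stop lower (darker).
Net so far: 1/3 stop darker. Aperture: f/7.1 → f/6.3.

f/6.3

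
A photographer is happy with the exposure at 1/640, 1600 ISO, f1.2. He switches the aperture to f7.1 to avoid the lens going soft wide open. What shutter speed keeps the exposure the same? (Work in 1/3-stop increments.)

Aperture: f/1.2 → f/1.4 → f/1.6 → f/1.8 → f/2 → f/2.2 → f/2.5 → f/2.8 → f/3.2 → f/3.5 → f/4 → f/4.5 → f/5 → f/5.6 → f/6.3 → f/7.1 — 5 stops smaller aperture (darker).
Need 5 stops brighter from the shutter speed: 1/640 → 1/500 → 1/400 → 1/320 → 1/250 → 1/200 → 1/160 → 1/125 → 1/100 → 1/80 → 1/60 → 1/50 → 1/40 → 1/30 → 1/25 → 1/20.

1/20s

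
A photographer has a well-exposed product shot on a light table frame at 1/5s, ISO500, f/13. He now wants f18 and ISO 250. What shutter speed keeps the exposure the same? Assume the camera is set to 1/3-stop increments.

0.8 s

Aperture: f/13 → f/14 → f/16 → f/18 — 1 stop stopped down (darker).
ISO: 500 → 400 → 320 → 250 — 1 stop lower (darker).
Net change so far: 2 stops darker. Offset with the shutter speed: 1/5 → 1/4 → 0.3 → 0.4 → 0.5 → 0.6 → 0.8.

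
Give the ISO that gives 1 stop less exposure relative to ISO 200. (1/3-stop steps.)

ISO 100

ISO: 200 → 160 → 125 → 100 — 1 stop dropped (darker).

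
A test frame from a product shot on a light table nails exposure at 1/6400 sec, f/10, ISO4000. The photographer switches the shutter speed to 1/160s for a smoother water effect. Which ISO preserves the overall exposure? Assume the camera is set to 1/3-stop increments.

ISO 100

Shutter speed: 1/6400 → 1/5000 → 1/4000 → 1/3200 → 1/2500 → 1/2000 → 1/1600 → 1/1250 → 1/1000 → 1/800 → 1/640 → 1/500 → 1/400 → 1/320 → 1/250 → 1/200 → 1/160 — 5 1/3 stops longer (brighter).
Need 5 1/3 stops darker from the ISO: 4000 → 3200 → 2500 → 2000 → 1600 → 1250 → 1000 → 800 → 640 → 500 → 400 → 320 → 250 → 200 → 160 → 125 → 100.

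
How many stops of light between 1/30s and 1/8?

2 stops

1/30 → 1/15 → 1/8 — count the steps: 2 stops.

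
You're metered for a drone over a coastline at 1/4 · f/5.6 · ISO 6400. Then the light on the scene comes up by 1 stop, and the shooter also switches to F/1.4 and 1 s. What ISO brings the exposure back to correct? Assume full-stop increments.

ISO 50

Scene light: 1 stop brighter.
Aperture: f/5.6 → f/4 → f/2.8 → f/2 → f/1.4 — 4 stops opened up (brighter).
Shutter speed: 1/4 → 1/2 → 1 — 2 stops slower (brighter).
Net so far: 7 stops brighter. ISO: 6400 → 3200 → 1600 → 800 → 400 → 200 → 100 → 50.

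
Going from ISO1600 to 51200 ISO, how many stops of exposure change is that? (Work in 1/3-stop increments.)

1600 → 2000 → 2500 → 3200 → 4000 → 5000 → 6400 → 8000 → 10000 → 12800 → 16000 → 20000 → 25600 → 32000 → 40000 → 51200 — count the steps: 15 third-stops = 5 stops.

5 stops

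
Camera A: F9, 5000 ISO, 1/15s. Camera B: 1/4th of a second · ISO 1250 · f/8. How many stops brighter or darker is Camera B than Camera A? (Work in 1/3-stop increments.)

Aperture: f/9 → f/8 — 1/3 stop opened up (brighter).
Shutter speed: 1/15 → 1/13 → 1/10 → 1/8 → 1/6 → 1/5 → 1/4 — 2 stops slower (brighter).
ISO: 5000 → 4000 → 3200 → 2500 → 2000 → 1600 → 1250 — 2 stops dropped (darker).
Net: +1/3 +2 −2 = +1/3 stops.

1/3 stop brighter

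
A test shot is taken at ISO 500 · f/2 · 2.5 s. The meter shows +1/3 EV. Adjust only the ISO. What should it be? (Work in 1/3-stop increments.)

ISO 400

Overexposed by 1/3 stop → need 1/3 stop darker.
ISO: 500 → 400.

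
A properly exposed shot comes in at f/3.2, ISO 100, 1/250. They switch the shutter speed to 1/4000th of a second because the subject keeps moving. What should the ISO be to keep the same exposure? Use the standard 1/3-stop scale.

Shutter speed: 1/250 → 1/320 → 1/400 → 1/500 → 1/640 → 1/800 → 1/1000 → 1/1250 → 1/1600 → 1/2000 → 1/2500 → 1/3200 → 1/4000 — 4 stops faster (darker).
Need 4 stops brighter from the ISO: 100 → 125 → 160 → 200 → 250 → 320 → 400 → 500 → 640 → 800 → 1000 → 1250 → 1600.

ISO 1600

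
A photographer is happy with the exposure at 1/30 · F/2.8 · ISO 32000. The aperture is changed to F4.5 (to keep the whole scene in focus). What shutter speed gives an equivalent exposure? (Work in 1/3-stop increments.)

1/13s

Aperture: f/2.8 → f/3.2 → f/3.5 → f/4 → f/4.5 — 1 1/3 stops narrower (darker).
Need 1 1/3 stops brighter from the shutter speed: 1/30 → 1/25 → 1/20 → 1/15 → 1/13.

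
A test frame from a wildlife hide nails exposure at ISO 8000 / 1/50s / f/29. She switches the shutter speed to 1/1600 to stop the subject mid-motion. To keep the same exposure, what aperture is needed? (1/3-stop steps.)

f/5

Shutter speed: 1/50 → 1/60 → 1/80 → 1/100 → 1/125 → 1/160 → 1/200 → 1/250 → 1/320 → 1/400 → 1/500 → 1/640 → 1/800 → 1/1000 → 1/1250 → 1/1600 — 5 stops faster (darker).
Need 5 stops brighter from the aperture: f/29 → f/25 → f/22 → f/20 → f/18 → f/16 → f/14 → f/13 → f/11 → f/10 → f/9 → f/8 → f/7.1 → f/6.3 → f/5.6 → f/5.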